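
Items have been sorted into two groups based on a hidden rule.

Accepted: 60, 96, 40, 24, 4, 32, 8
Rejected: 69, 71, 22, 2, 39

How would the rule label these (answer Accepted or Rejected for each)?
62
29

Rejected, Rejected

Rule: multiple of 4. This holds for each 'Accepted' example and fails for each 'Rejected' one.
62 → 62 = 4·15 + 2 → Rejected. 29 → 29 = 4·7 + 1 → Rejected.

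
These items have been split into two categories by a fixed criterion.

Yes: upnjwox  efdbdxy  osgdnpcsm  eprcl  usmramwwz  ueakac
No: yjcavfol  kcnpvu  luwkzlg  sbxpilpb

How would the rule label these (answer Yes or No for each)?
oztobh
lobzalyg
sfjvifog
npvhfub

Yes, No, No, No

Rule: starts with a vowel. This holds for each 'Yes' example and fails for each 'No' one.
oztobh — starts with 'o', hence Yes.
lobzalyg — starts with 'l', hence No.
sfjvifog — starts with 's', hence No.
npvhfub — starts with 'n', hence No.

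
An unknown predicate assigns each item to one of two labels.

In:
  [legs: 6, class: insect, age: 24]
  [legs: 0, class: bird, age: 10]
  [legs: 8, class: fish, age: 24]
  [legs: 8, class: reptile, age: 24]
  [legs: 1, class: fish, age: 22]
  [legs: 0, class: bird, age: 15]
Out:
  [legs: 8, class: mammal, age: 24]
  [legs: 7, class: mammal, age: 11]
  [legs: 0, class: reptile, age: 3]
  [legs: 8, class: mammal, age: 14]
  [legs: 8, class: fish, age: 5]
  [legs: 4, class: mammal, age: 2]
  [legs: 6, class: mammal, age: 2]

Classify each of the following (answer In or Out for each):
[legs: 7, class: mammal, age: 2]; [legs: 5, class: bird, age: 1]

The pattern is that an item is 'In' exactly when: class is not mammal AND age ≥ 10.

Out, Out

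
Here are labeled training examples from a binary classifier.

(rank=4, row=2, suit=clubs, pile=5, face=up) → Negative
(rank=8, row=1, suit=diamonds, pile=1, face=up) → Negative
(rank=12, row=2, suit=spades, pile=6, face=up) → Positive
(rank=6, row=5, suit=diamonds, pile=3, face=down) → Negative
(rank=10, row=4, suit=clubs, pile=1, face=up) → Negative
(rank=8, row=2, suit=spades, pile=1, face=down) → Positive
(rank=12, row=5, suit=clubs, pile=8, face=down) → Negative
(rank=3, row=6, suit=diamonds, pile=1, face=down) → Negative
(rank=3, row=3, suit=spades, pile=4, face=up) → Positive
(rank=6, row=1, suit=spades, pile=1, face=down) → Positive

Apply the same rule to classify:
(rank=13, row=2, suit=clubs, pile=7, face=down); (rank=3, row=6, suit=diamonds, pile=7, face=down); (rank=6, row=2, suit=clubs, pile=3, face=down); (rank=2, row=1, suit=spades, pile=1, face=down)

Negative, Negative, Negative, Positive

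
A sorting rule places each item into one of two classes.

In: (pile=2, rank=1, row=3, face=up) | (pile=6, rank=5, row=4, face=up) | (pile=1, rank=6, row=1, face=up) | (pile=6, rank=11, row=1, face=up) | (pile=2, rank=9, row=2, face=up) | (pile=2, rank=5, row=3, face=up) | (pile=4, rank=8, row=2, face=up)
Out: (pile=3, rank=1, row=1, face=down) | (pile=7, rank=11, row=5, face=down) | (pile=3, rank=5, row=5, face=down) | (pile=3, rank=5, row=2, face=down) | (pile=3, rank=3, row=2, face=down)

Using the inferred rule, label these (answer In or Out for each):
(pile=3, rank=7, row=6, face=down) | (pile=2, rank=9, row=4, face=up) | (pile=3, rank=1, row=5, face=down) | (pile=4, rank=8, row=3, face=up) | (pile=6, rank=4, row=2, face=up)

Out, In, Out, In, In

Rule: face is up. This holds for each 'In' example and fails for each 'Out' one.
(pile=3, rank=7, row=6, face=down) → face is down → Out. (pile=2, rank=9, row=4, face=up) → face is up → In. (pile=3, rank=1, row=5, face=down) → face is down → Out. (pile=4, rank=8, row=3, face=up) → face is up → In. (pile=6, rank=4, row=2, face=up) → face is up → In.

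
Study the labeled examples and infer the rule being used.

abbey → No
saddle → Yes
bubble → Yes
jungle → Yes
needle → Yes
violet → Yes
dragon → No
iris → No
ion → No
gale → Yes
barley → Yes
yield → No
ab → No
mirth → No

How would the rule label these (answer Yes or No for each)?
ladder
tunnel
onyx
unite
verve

Every 'Yes' example satisfies: even length AND contains 'e'. None of the 'No' examples do.

Yes, Yes, No, No, No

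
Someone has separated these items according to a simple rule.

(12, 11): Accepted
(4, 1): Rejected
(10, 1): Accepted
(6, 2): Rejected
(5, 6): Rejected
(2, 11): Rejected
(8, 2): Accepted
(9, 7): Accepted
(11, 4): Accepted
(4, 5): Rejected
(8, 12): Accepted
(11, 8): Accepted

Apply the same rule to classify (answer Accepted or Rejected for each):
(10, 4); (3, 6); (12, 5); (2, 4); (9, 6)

The distinguishing property — first ≥ 7 — holds for all the 'Accepted' cases and none of the 'Rejected' cases.
(10, 4): first 10 — matches, so Accepted. (3, 6): first 3 — lacks this property, so Rejected. (12, 5): first 12 — matches, so Accepted. (2, 4): first 2 — lacks this property, so Rejected. (9, 6): first 9 — matches, so Accepted.

Accepted, Rejected, Accepted, Rejected, Accepted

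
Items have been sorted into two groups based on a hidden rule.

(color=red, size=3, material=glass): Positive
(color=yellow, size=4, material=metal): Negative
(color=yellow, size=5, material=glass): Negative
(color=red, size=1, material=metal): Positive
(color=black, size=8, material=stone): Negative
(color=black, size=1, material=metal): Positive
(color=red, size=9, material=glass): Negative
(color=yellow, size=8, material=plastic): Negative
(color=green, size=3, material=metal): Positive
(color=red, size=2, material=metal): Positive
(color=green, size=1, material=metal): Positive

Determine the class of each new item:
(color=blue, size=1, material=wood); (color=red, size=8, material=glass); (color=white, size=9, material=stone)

Positive, Negative, Negative

Rule: size ≤ 3. This holds for each 'Positive' example and fails for each 'Negative' one.
(color=blue, size=1, material=wood): Positive (size = 1).
(color=red, size=8, material=glass): Negative (size = 8).
(color=white, size=9, material=stone): Negative (size = 9).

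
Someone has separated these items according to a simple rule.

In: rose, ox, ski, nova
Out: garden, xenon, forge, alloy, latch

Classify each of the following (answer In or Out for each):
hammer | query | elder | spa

The distinguishing property — length ≤ 4 — holds for all the 'In' cases and none of the 'Out' cases.
Out: hammer, since length 6.
Out: query, since length 5.
Out: elder, since length 5.
In: spa, since length 3.

Out, Out, Out, In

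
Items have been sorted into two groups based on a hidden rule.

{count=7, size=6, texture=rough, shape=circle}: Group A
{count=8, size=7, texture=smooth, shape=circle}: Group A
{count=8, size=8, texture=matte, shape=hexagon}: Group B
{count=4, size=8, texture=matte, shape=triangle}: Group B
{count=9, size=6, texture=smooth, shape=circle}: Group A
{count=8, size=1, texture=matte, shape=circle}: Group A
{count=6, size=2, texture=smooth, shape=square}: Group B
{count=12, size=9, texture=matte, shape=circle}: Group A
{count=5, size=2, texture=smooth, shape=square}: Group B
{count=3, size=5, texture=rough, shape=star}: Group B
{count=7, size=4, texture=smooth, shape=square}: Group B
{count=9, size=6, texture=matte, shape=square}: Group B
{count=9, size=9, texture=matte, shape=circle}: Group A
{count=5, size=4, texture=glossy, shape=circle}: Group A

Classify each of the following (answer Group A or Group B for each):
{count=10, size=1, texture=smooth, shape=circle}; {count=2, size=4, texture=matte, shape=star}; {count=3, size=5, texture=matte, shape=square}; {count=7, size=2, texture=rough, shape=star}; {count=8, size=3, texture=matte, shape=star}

Group A, Group B, Group B, Group B, Group B

The pattern is that an item is 'Group A' exactly when: shape is circle.
{count=10, size=1, texture=smooth, shape=circle}: shape is circle, passes → Group A.
{count=2, size=4, texture=matte, shape=star}: shape is star, does not fit → Group B.
{count=3, size=5, texture=matte, shape=square}: shape is square, does not fit → Group B.
{count=7, size=2, texture=rough, shape=star}: shape is star, does not fit → Group B.
{count=8, size=3, texture=matte, shape=star}: shape is star, does not fit → Group B.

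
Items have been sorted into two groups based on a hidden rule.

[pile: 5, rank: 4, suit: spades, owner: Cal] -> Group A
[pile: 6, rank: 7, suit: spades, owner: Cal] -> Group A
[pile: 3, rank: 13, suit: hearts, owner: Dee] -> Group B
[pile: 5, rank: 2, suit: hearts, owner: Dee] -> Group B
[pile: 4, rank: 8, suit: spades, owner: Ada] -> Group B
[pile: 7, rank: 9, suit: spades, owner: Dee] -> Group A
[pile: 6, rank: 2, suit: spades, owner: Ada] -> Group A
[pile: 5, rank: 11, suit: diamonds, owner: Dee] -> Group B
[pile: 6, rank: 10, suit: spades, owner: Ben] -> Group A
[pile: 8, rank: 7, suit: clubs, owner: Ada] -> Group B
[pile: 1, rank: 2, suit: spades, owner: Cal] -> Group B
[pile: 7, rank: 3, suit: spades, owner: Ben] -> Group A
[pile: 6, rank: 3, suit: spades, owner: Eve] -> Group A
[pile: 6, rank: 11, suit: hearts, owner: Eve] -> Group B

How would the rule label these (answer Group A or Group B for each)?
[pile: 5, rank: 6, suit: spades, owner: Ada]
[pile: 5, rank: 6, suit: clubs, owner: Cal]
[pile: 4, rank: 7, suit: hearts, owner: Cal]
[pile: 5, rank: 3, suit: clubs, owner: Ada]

Group A, Group B, Group B, Group B

One predicate separates the groups cleanly: suit is spades AND pile ≥ 5.
[pile: 5, rank: 6, suit: spades, owner: Ada]: Group A (suit is spades, pile = 5).
[pile: 5, rank: 6, suit: clubs, owner: Cal]: Group B (suit is clubs, pile = 5).
[pile: 4, rank: 7, suit: hearts, owner: Cal]: Group B (suit is hearts, pile = 4).
[pile: 5, rank: 3, suit: clubs, owner: Ada]: Group B (suit is clubs, pile = 5).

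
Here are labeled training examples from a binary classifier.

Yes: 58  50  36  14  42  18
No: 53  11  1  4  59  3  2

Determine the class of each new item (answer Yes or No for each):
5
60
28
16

No, Yes, Yes, Yes

All 'Yes' examples share one property — even AND at least 11 — and every 'No' example lacks it.
5 — 5 is odd, 5 < 11, hence No.
60 — 60 is even, 60 ≥ 11, hence Yes.
28 — 28 is even, 28 ≥ 11, hence Yes.
16 — 16 is even, 16 ≥ 11, hence Yes.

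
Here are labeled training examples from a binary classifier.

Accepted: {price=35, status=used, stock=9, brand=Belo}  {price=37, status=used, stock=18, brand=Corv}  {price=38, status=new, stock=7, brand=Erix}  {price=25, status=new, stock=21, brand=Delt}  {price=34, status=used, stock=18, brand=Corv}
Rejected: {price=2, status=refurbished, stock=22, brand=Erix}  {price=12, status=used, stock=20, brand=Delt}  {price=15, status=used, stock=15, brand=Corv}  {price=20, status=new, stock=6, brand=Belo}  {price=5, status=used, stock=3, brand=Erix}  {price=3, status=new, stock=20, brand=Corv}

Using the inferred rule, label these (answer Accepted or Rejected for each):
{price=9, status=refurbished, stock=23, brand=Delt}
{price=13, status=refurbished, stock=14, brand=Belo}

Rejected, Rejected

The pattern is that an item is 'Accepted' exactly when: price ≥ 25.
{price=9, status=refurbished, stock=23, brand=Delt}: price = 9 — does not satisfy this, so Rejected. {price=13, status=refurbished, stock=14, brand=Belo}: price = 13 — does not satisfy this, so Rejected.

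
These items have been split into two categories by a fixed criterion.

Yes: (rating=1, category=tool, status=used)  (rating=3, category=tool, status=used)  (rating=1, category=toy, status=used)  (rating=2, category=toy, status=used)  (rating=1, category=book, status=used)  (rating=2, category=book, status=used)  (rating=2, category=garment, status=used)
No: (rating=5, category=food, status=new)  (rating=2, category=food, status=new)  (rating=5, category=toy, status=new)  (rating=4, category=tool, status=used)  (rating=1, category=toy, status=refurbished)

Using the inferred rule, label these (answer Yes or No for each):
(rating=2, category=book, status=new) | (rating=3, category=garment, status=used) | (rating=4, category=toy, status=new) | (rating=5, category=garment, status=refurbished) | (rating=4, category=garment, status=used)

No, Yes, No, No, No

The classifier is using: status is used AND rating ≤ 3.
(rating=2, category=book, status=new): status is new, rating = 2 — doesn't match, so No.
(rating=3, category=garment, status=used): status is used, rating = 3 — fits, so Yes.
(rating=4, category=toy, status=new): status is new, rating = 4 — doesn't match, so No.
(rating=5, category=garment, status=refurbished): status is refurbished, rating = 5 — doesn't match, so No.
(rating=4, category=garment, status=used): status is used, rating = 4 — doesn't match, so No.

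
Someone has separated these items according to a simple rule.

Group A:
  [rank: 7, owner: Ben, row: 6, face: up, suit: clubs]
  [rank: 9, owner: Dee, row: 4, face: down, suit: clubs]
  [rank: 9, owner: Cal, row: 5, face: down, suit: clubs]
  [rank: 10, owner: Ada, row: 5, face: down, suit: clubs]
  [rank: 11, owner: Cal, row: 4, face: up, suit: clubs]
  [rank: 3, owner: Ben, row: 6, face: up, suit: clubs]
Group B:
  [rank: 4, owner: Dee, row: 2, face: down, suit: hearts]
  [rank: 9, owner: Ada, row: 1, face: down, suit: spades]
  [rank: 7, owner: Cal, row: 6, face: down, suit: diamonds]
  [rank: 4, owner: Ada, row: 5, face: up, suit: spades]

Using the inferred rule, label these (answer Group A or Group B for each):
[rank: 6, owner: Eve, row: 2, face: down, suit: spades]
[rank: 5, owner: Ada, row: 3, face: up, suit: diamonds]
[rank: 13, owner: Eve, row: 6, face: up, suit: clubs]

Group B, Group B, Group A

All 'Group A' examples share one property — suit is clubs — and every 'Group B' example lacks it.
[rank: 6, owner: Eve, row: 2, face: down, suit: spades] → suit is spades → Group B.
[rank: 5, owner: Ada, row: 3, face: up, suit: diamonds] → suit is diamonds → Group B.
[rank: 13, owner: Eve, row: 6, face: up, suit: clubs] → suit is clubs → Group A.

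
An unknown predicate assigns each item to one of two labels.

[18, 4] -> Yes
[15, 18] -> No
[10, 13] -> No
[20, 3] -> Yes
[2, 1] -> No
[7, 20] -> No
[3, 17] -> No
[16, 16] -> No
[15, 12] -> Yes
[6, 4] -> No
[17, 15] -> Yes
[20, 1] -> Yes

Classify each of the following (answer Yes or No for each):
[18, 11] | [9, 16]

'Yes' ⟺ first > second AND sum ≥ 20.

Yes, No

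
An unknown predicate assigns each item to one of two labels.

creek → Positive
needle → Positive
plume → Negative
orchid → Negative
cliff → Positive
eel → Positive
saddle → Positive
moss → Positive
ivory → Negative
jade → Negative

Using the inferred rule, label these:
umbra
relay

The common property of the 'Positive' items is: has a double letter. No 'Negative' item has it.
umbra: no doubled letter — fails the rule, so Negative. relay: no doubled letter — fails the rule, so Negative.

Negative, Negative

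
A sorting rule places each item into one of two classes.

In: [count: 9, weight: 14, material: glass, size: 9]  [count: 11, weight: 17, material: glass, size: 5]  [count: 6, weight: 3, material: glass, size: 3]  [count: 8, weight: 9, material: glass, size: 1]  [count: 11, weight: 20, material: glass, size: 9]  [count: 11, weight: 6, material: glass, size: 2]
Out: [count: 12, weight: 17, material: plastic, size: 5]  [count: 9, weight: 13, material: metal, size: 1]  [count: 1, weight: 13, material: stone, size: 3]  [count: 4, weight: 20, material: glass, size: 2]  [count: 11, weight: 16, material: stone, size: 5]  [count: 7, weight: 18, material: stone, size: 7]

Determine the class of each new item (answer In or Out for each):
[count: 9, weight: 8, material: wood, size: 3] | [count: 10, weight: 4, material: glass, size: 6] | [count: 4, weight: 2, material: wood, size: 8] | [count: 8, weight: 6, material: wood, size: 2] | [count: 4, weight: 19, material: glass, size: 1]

Out, In, Out, Out, Out

The pattern is that an item is 'In' exactly when: material is glass AND count ≥ 6.
[count: 9, weight: 8, material: wood, size: 3]: material is wood, count = 9 — fails this test, so Out. [count: 10, weight: 4, material: glass, size: 6]: material is glass, count = 10 — matches, so In. [count: 4, weight: 2, material: wood, size: 8]: material is wood, count = 4 — fails this test, so Out. [count: 8, weight: 6, material: wood, size: 2]: material is wood, count = 8 — fails this test, so Out. [count: 4, weight: 19, material: glass, size: 1]: material is glass, count = 4 — fails this test, so Out.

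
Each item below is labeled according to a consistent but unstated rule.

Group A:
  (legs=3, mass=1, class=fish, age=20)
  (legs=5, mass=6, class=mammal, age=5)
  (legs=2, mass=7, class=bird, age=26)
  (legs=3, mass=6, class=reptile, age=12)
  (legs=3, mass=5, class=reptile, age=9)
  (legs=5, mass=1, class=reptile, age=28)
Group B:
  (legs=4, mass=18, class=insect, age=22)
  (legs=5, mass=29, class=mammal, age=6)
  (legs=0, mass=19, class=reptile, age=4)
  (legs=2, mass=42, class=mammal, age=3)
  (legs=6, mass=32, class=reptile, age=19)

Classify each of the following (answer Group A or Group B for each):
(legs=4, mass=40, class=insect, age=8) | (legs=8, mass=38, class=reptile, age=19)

The pattern is that an item is 'Group A' exactly when: mass ≤ 7.
(legs=4, mass=40, class=insect, age=8): Group B (mass = 40). (legs=8, mass=38, class=reptile, age=19): Group B (mass = 38).

Group B, Group B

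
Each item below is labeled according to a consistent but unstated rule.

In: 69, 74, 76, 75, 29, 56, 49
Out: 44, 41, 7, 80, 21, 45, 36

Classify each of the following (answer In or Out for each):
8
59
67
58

Every 'In' example satisfies: digit sum ≥ 10. None of the 'Out' examples do.

Out, In, In, In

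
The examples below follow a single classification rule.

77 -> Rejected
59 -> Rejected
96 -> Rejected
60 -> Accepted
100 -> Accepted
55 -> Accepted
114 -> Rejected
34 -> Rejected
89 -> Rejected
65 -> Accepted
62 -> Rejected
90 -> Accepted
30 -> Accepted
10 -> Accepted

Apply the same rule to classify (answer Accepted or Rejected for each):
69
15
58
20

Rejected, Accepted, Rejected, Accepted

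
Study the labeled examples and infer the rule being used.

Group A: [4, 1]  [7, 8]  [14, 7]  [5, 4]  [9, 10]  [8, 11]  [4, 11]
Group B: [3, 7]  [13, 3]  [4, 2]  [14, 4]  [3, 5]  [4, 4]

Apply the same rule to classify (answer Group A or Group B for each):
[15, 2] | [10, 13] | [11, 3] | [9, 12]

One predicate separates the groups cleanly: sum is odd.

Group A, Group A, Group B, Group A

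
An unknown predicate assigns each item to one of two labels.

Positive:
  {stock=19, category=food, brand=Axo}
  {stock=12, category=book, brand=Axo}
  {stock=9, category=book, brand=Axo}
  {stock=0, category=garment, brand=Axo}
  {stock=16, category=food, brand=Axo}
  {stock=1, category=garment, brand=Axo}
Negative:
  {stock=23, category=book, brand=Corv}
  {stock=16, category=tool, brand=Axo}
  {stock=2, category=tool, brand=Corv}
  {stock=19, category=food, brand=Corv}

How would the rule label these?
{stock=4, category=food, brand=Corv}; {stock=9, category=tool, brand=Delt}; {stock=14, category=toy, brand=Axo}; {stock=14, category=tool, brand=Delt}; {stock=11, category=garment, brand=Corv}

Negative, Negative, Positive, Negative, Negative

'Positive' ⟺ category is not tool AND brand is Axo.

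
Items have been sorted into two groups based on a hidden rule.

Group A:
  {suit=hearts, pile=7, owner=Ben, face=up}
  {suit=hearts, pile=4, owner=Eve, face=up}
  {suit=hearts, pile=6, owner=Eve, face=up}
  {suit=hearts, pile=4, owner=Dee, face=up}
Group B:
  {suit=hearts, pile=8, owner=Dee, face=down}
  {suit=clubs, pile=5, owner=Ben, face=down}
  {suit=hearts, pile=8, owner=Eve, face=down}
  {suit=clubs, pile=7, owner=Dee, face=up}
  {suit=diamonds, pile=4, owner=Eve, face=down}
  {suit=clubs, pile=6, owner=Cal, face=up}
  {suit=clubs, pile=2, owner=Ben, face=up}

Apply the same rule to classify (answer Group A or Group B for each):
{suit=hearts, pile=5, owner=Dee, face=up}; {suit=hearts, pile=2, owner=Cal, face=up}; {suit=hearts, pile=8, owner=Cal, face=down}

The pattern is that an item is 'Group A' exactly when: suit is hearts AND face is up.
{suit=hearts, pile=5, owner=Dee, face=up}: suit is hearts, face is up, meets the rule → Group A. {suit=hearts, pile=2, owner=Cal, face=up}: suit is hearts, face is up, meets the rule → Group A. {suit=hearts, pile=8, owner=Cal, face=down}: suit is hearts, face is down, lacks this property → Group B.

Group A, Group A, Group B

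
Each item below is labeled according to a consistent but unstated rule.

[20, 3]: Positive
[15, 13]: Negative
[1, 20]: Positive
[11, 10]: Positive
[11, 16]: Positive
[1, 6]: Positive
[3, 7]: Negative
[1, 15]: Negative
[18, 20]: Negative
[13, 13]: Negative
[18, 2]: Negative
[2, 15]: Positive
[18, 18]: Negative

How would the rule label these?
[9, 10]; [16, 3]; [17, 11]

Positive, Positive, Negative

The common property of the 'Positive' items is: sum is odd. No 'Negative' item has it.
[9, 10] → 9+10 = 19 → Positive. [16, 3] → 16+3 = 19 → Positive. [17, 11] → 17+11 = 28 → Negative.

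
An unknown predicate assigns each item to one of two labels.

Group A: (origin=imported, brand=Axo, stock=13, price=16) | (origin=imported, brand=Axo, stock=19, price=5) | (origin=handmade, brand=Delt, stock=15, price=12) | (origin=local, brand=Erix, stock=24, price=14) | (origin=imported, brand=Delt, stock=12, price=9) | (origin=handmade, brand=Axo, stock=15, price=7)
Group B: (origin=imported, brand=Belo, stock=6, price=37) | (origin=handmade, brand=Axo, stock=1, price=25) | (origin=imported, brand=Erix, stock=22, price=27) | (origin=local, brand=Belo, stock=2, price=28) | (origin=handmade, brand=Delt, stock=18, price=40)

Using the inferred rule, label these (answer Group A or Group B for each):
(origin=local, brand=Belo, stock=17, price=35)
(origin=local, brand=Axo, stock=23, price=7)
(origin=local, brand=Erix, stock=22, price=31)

Group B, Group A, Group B

The distinguishing property — price ≤ 16 — holds for all the 'Group A' cases and none of the 'Group B' cases.
Group B: (origin=local, brand=Belo, stock=17, price=35), since price = 35.
Group A: (origin=local, brand=Axo, stock=23, price=7), since price = 7.
Group B: (origin=local, brand=Erix, stock=22, price=31), since price = 31.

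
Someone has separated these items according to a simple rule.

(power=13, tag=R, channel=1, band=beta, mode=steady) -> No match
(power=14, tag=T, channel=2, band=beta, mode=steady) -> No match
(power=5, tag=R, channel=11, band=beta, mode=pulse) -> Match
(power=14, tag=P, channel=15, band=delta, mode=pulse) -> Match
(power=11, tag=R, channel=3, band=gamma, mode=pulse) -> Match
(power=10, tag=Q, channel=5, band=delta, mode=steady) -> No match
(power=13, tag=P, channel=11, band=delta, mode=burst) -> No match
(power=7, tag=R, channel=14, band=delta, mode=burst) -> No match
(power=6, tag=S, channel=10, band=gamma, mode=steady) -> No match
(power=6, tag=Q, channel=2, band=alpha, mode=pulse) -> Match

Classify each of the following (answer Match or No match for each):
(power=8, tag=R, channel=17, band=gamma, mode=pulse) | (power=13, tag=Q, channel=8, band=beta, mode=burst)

One predicate separates the groups cleanly: mode is pulse.
(power=8, tag=R, channel=17, band=gamma, mode=pulse): Match (mode is pulse). (power=13, tag=Q, channel=8, band=beta, mode=burst): No match (mode is burst).

Match, No match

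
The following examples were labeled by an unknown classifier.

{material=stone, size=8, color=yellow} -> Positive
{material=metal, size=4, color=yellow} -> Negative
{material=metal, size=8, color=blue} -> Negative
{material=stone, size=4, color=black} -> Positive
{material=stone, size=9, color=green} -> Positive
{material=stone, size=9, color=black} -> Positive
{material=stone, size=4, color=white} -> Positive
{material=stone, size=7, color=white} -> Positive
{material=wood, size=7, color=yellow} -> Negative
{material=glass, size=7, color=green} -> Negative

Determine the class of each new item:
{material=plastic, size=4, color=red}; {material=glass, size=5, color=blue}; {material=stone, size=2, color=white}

Negative, Negative, Positive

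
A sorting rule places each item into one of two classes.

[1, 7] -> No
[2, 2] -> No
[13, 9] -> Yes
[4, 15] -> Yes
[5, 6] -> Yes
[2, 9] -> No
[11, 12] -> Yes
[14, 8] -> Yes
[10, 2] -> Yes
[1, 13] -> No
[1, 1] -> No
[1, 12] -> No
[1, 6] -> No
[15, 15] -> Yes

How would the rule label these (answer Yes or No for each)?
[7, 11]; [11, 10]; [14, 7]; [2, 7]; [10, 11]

Yes, Yes, Yes, No, Yes

The rule appears to be: first ≥ 4.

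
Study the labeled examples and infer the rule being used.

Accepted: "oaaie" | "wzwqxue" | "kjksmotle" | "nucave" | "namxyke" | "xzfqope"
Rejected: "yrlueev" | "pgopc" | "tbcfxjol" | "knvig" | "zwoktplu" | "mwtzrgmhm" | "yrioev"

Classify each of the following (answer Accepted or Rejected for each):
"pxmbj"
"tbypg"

Rejected, Rejected

'Accepted' ⟺ ends with 'e'.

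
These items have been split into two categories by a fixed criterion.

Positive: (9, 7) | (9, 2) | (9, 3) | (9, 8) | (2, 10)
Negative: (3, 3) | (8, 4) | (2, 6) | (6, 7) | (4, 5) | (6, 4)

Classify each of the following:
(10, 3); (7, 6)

Rule: max ≥ 9. This holds for each 'Positive' example and fails for each 'Negative' one.
(10, 3) → max 10 → Positive. (7, 6) → max 7 → Negative.

Positive, Negative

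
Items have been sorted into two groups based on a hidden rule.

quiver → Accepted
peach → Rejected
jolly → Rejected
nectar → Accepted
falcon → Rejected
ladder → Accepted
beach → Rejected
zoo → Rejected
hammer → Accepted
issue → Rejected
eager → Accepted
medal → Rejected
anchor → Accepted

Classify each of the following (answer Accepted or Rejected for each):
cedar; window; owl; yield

Accepted, Rejected, Rejected, Rejected

The common property of the 'Accepted' items is: contains 'r'. No 'Rejected' item has it.
cedar → has 'r' → Accepted. window → no 'r' → Rejected. owl → no 'r' → Rejected. yield → no 'r' → Rejected.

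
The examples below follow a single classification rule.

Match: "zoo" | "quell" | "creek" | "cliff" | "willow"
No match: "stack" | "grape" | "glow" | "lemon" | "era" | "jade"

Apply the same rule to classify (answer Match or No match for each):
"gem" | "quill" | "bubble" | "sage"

One predicate separates the groups cleanly: has a double letter.

No match, Match, Match, No match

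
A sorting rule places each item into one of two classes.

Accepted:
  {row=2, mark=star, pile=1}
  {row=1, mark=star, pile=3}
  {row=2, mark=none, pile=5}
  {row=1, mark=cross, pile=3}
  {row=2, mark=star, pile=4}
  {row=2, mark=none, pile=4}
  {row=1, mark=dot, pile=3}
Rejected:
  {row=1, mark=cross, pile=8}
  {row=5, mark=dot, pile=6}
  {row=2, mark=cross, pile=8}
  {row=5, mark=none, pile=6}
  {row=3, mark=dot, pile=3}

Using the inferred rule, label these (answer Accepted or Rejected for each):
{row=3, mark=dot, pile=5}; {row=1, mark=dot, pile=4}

One predicate separates the groups cleanly: pile ≤ 5 AND row ≤ 2.
{row=3, mark=dot, pile=5} → pile = 5, row = 3 → Rejected. {row=1, mark=dot, pile=4} → pile = 4, row = 1 → Accepted.

Rejected, Accepted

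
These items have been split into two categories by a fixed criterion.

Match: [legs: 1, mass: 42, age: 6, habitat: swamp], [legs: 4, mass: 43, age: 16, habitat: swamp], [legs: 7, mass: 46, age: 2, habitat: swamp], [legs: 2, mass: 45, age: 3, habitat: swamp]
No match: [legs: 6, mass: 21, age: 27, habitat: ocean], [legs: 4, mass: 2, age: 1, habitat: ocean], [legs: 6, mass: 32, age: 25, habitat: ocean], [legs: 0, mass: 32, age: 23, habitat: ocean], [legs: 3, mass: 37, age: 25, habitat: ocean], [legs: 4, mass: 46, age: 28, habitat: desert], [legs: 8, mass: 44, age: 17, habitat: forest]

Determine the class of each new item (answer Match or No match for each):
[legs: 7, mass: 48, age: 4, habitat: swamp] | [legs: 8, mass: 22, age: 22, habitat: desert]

The pattern is that an item is 'Match' exactly when: habitat is swamp.
[legs: 7, mass: 48, age: 4, habitat: swamp]: habitat is swamp, satisfies this → Match.
[legs: 8, mass: 22, age: 22, habitat: desert]: habitat is desert, lacks this property → No match.

Match, No match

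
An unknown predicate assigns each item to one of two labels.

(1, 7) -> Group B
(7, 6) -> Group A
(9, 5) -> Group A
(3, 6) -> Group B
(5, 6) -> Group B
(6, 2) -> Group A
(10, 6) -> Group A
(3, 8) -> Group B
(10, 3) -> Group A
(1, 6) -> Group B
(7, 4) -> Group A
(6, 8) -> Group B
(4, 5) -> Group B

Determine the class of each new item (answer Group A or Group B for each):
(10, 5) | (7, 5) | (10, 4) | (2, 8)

The common property of the 'Group A' items is: first > second. No 'Group B' item has it.

Group A, Group A, Group A, Group B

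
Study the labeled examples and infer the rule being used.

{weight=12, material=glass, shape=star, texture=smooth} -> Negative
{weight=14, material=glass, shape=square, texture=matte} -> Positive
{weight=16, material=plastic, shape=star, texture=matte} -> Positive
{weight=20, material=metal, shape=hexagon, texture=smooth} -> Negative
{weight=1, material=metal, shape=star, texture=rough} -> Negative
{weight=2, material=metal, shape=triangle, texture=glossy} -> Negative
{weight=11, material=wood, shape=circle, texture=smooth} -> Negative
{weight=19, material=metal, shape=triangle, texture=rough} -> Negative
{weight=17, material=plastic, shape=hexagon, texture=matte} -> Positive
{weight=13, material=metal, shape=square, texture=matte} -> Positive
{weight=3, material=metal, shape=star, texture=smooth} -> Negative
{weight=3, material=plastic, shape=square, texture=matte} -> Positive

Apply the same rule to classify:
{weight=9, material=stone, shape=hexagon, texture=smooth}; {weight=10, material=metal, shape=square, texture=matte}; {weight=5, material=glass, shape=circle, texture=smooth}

The simplest hypothesis consistent with all the labels is: texture is matte.
Negative: {weight=9, material=stone, shape=hexagon, texture=smooth}, since texture is smooth. Positive: {weight=10, material=metal, shape=square, texture=matte}, since texture is matte. Negative: {weight=5, material=glass, shape=circle, texture=smooth}, since texture is smooth.

Negative, Positive, Negative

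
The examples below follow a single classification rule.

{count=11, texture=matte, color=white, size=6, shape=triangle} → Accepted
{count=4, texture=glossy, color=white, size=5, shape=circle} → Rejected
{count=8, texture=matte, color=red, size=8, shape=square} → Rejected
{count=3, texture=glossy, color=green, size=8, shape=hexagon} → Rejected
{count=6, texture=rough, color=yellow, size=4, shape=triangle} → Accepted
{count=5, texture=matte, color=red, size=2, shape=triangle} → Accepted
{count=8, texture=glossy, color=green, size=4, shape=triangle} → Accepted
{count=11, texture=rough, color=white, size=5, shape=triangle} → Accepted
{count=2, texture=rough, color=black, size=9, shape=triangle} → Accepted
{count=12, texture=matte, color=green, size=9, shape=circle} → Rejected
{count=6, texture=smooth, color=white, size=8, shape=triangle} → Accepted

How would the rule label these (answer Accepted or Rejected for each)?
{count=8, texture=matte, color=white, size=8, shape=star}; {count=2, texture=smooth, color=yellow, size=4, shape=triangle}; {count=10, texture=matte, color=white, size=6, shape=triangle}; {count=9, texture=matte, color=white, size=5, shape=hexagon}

Rejected, Accepted, Accepted, Rejected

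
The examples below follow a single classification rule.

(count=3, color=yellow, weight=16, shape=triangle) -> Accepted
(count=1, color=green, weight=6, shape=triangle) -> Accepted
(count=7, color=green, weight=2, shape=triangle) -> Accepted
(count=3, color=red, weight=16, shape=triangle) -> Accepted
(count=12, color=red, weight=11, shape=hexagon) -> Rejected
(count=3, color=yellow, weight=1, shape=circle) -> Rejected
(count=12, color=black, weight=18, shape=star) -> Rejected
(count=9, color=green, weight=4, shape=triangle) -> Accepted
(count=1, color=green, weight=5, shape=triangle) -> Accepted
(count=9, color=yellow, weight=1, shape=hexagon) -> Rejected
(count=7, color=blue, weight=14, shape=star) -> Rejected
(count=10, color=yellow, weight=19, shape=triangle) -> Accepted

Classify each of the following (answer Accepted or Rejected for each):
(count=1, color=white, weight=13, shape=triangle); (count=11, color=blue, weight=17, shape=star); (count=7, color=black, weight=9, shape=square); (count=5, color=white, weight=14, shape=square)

Accepted, Rejected, Rejected, Rejected

The simplest hypothesis consistent with all the labels is: shape is triangle.
(count=1, color=white, weight=13, shape=triangle): shape is triangle, qualifies → Accepted. (count=11, color=blue, weight=17, shape=star): shape is star, does not satisfy this → Rejected. (count=7, color=black, weight=9, shape=square): shape is square, does not satisfy this → Rejected. (count=5, color=white, weight=14, shape=square): shape is square, does not satisfy this → Rejected.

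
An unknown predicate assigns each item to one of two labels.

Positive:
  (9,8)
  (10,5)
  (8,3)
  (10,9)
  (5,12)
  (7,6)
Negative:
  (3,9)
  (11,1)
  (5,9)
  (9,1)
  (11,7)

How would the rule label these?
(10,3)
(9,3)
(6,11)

Positive, Negative, Positive

The rule appears to be: sum is odd.
(10,3) — 10+3 = 13, hence Positive.
(9,3) — 9+3 = 12, hence Negative.
(6,11) — 6+11 = 17, hence Positive.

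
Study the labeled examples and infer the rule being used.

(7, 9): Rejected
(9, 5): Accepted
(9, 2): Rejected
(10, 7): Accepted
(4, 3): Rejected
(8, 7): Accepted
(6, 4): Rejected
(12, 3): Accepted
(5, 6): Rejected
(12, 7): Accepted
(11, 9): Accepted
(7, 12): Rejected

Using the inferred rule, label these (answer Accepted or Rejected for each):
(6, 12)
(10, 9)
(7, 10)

Rejected, Accepted, Rejected

One predicate separates the groups cleanly: first > second AND sum ≥ 14.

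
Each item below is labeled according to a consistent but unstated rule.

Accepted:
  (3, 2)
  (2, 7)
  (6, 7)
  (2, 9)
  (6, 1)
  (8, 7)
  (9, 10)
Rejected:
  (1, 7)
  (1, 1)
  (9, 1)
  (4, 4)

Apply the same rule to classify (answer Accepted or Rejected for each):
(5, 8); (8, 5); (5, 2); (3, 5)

The common property of the 'Accepted' items is: sum is odd. No 'Rejected' item has it.
(5, 8): Accepted (5+8 = 13).
(8, 5): Accepted (8+5 = 13).
(5, 2): Accepted (5+2 = 7).
(3, 5): Rejected (3+5 = 8).

Accepted, Accepted, Accepted, Rejected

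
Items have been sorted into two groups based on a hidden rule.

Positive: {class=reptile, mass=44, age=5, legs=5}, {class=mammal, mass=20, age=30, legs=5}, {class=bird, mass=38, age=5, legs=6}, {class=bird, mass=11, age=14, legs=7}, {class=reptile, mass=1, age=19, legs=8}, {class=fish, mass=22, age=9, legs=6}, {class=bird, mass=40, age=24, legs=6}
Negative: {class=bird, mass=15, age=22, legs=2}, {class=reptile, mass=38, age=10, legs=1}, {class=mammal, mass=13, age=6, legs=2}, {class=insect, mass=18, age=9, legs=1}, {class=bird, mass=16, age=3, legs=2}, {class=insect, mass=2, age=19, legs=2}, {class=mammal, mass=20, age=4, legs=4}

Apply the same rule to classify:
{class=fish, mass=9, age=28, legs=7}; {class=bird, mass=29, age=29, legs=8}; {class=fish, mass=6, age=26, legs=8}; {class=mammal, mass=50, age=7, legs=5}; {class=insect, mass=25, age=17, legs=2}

Positive, Positive, Positive, Positive, Negative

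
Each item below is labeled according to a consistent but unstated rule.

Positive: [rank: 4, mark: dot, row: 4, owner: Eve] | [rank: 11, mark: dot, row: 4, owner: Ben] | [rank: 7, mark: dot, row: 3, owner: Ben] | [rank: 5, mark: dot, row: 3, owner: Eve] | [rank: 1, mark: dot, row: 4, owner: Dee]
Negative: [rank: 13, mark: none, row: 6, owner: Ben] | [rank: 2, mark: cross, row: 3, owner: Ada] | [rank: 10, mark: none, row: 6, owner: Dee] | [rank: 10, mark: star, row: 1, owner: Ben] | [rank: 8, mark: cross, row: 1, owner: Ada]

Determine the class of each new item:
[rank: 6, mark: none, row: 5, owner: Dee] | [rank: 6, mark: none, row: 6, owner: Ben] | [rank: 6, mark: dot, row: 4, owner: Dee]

The rule appears to be: mark is dot.
[rank: 6, mark: none, row: 5, owner: Dee]: Negative (mark is none). [rank: 6, mark: none, row: 6, owner: Ben]: Negative (mark is none). [rank: 6, mark: dot, row: 4, owner: Dee]: Positive (mark is dot).

Negative, Negative, Positive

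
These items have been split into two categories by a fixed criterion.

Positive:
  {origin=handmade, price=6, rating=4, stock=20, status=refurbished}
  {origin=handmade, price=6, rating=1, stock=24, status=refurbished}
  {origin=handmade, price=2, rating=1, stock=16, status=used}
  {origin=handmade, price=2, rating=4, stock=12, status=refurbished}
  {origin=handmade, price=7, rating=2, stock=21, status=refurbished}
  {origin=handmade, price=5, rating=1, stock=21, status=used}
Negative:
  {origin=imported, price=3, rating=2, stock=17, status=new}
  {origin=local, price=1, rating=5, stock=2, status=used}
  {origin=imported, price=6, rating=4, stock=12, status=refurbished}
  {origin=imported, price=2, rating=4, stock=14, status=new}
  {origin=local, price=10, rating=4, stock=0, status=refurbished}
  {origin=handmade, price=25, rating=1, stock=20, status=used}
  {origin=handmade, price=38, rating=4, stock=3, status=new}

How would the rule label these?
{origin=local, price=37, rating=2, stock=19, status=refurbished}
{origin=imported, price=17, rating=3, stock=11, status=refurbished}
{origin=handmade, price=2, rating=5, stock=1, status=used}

Negative, Negative, Positive

The pattern is that an item is 'Positive' exactly when: origin is handmade AND price ≤ 7.
{origin=local, price=37, rating=2, stock=19, status=refurbished}: origin is local, price = 37, doesn't qualify → Negative.
{origin=imported, price=17, rating=3, stock=11, status=refurbished}: origin is imported, price = 17, doesn't qualify → Negative.
{origin=handmade, price=2, rating=5, stock=1, status=used}: origin is handmade, price = 2, passes → Positive.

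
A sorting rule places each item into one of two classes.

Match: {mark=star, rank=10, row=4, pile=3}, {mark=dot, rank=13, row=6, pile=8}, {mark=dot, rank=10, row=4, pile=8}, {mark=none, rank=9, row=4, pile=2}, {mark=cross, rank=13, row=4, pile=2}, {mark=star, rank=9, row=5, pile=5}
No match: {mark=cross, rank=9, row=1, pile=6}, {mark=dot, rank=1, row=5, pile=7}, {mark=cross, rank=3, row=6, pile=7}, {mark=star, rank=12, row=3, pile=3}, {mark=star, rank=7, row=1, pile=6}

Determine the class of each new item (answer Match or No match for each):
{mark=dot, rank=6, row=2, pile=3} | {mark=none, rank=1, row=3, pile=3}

The pattern is that an item is 'Match' exactly when: rank ≥ 7 AND row ≥ 4.
{mark=dot, rank=6, row=2, pile=3} — rank = 6, row = 2, hence No match. {mark=none, rank=1, row=3, pile=3} — rank = 1, row = 3, hence No match.

No match, No match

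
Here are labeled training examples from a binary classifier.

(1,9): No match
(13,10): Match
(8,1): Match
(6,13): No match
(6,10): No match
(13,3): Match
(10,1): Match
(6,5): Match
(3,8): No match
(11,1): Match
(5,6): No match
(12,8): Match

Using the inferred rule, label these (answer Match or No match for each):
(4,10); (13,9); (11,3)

No match, Match, Match

All 'Match' examples share one property — first > second — and every 'No match' example lacks it.
(4,10): No match (4 < 10). (13,9): Match (13 > 9). (11,3): Match (11 > 3).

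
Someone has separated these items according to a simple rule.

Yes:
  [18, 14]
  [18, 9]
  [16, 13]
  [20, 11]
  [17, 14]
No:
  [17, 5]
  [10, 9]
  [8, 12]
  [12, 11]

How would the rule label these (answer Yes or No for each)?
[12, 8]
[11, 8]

Every 'Yes' example satisfies: sum ≥ 27. None of the 'No' examples do.
[12, 8] → 12+8 = 20 → No. [11, 8] → 11+8 = 19 → No.

No, No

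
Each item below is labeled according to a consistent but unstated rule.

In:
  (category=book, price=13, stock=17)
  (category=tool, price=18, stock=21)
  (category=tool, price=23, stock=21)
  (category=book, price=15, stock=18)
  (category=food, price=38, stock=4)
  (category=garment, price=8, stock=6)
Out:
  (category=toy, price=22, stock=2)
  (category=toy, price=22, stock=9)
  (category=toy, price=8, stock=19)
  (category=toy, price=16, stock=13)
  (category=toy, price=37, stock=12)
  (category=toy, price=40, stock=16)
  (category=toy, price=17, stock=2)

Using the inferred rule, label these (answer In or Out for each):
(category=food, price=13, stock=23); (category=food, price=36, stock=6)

In, In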